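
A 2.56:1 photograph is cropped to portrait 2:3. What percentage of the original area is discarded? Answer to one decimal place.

74.0%

portrait 2:3 is narrower than 2.56:1, so the crop keeps the full height and trims the width.
Fraction kept = (0.667)/(2.560) ≈ 26.04%, so 73.96% is lost.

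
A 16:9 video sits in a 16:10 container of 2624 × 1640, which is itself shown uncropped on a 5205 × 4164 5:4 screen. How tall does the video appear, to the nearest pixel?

First fit — 16:9 into 2624×1640 spans the width: 2624.00 × 1476.00.
Second fit — the 16:10 canvas into 5205×4164 spans the width: 5205.00 × 3253.12 (×1.9836 from 2624×1640).
So the video's height is 1476.00 × 1.9836 ≈ 2927.81.

2928 px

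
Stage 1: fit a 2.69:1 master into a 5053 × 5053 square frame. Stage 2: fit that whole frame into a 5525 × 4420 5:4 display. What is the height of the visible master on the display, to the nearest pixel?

2.69:1 in 5053×5053: fills the width, so the master is 5053.00 × 1878.44.
square in 5525×4420: fills the height, so the intermediate becomes 4420.00 × 4420.00 — a scale of ×0.8747.
Applying the same ×0.8747: 1878.44 → 1643.12.

1643 px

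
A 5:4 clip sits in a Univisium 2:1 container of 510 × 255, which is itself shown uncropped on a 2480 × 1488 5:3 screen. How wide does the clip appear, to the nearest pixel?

1550 px

5:4 in 510×255: fills the height, so the clip is 318.75 × 255.00.
The Univisium 2:1 canvas is width-limited in 2480×1488, giving 2480.00 × 1240.00; scale factor 4.8627.
So the clip's width is 318.75 × 4.8627 ≈ 1550.00.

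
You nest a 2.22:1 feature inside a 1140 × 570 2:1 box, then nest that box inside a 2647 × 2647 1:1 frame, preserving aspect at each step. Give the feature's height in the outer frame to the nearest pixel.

1192 px

First fit — 2.22:1 into 1140×570 spans the width: 1140.00 × 513.51.
2:1 in 2647×2647: fills the width, so the intermediate becomes 2647.00 × 1323.50 — a scale of ×2.3219.
So the feature's height is 513.51 × 2.3219 ≈ 1192.34.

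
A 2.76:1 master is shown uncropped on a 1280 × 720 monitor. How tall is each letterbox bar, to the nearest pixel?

2.76:1 (2.760) > 16:9 (1.778), so the master fills the width.
The master is 1280 / 2.760 ≈ 463.77 px tall.
720 − 463.77 = 256.23 px of bars (128.12 each).

128 px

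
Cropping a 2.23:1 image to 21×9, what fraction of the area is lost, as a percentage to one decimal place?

The width stays; only height is cut (since 21×9 is wider than 2.23:1).
Area ratio = (2.230)/(2.333) = 95.57%; the remaining 4.43% is cropped out.

4.4%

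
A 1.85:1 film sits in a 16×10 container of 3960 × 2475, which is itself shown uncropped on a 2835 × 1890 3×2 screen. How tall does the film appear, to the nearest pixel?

First fit — 1.85:1 into 3960×2475 spans the width: 3960.00 × 2140.54.
The 16×10 canvas is width-limited in 2835×1890, giving 2835.00 × 1771.88; scale factor 0.7159.
The film scales with it: height 2140.54 × 0.7159 ≈ 1532.43.

1532 px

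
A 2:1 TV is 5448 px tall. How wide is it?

10896 px

At 2:1, 5448 / 1 × 2 ≈ 10896.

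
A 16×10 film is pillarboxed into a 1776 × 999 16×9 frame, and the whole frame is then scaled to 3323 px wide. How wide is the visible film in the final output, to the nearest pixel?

In the 1776×999 frame the film fills the height: width = 999 × 16/10 ≈ 1598.40 px.
The frame scales by 3323/1776 = 1.8711; 1598.40 × 1.8711 ≈ 2990.70 px.

2991 px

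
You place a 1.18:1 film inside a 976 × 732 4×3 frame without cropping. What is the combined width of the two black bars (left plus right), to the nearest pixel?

Since 1.180 < 1.333, the film is height-limited.
The film is 732 × 1.180 ≈ 863.76 px wide.
Black = 976 − 863.76 = 112.24 px.

112 px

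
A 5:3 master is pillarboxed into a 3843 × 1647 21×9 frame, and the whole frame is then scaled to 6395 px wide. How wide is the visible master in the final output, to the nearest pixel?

At 3843×1647 the master is height-limited, so width = 1647 × 5/3 ≈ 2745.00 px.
The frame scales by 6395/3843 = 1.6641; 2745.00 × 1.6641 ≈ 4567.86 px.

4568 px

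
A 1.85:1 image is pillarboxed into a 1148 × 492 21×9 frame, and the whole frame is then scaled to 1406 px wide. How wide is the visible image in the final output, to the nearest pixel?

In the 1148×492 frame the image fills the height: width = 492 × 1.850 ≈ 910.20 px.
Scaling 1148 → 1406 is ×1.2247, so the width becomes 910.20 × 1.2247 ≈ 1114.76 px.

1115 px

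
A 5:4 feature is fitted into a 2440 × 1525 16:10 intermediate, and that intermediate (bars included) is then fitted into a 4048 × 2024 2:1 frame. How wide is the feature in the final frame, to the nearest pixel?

2530 px

5:4 in 2440×1525: fills the height, so the feature is 1906.25 × 1525.00.
16:10 in 4048×2024: fills the height, so the intermediate becomes 3238.40 × 2024.00 — a scale of ×1.3272.
Applying the same ×1.3272: 1906.25 → 2530.00.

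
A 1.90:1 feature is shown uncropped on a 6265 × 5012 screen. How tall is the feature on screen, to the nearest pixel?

1.90:1 (1.900) > 5:4 (1.250), so the feature fills the width.
That makes the image 3297.37 px tall (6265 / 1.900).

3297 px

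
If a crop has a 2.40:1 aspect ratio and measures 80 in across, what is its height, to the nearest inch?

Height = 80 / 2.400 = 33.33.

33 in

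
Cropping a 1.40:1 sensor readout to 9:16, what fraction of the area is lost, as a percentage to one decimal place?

59.8%

The height stays; only width is cut (since 9:16 is narrower than 1.40:1).
Area ratio = (0.562)/(1.400) = 40.18%; the remaining 59.82% is cropped out.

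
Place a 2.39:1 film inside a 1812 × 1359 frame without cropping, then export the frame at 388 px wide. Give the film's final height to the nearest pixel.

At 1812×1359 the film is width-limited, so height = 1812 / 2.390 ≈ 758.16 px.
Resizing to 388 px wide multiplies everything by 0.2141: 758.16 → 162.34 px.

162 px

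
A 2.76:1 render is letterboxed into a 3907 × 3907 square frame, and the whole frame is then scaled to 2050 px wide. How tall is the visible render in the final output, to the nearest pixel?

743 px

In the 3907×3907 frame the render fills the width: height = 3907 / 2.760 ≈ 1415.58 px.
The frame scales by 2050/3907 = 0.5247; 1415.58 × 0.5247 ≈ 742.75 px.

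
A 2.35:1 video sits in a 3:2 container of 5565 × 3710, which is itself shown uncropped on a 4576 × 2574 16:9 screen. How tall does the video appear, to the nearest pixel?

Inside the 5565×3710 canvas the video is width-limited at 5565.00 × 2368.09.
Second fit — the 3:2 canvas into 4576×2574 spans the height: 3861.00 × 2574.00 (×0.6938 from 5565×3710).
The video scales with it: height 2368.09 × 0.6938 ≈ 1642.98.

1643 px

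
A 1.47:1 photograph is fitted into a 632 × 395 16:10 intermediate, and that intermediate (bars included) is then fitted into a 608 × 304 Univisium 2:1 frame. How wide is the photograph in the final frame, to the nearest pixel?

First fit — 1.47:1 into 632×395 spans the height: 580.65 × 395.00.
Second fit — the 16:10 canvas into 608×304 spans the height: 486.40 × 304.00 (×0.7696 from 632×395).
Applying the same ×0.7696: 580.65 → 446.88.

447 px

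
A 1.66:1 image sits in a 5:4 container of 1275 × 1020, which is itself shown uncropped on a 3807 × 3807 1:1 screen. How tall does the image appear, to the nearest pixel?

2293 px

Inside the 1275×1020 canvas the image is width-limited at 1275.00 × 768.07.
The 5:4 canvas is width-limited in 3807×3807, giving 3807.00 × 3045.60; scale factor 2.9859.
So the image's height is 768.07 × 2.9859 ≈ 2293.37.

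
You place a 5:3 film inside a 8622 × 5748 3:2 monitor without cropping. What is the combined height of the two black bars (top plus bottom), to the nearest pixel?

575 px

5:3 is wider than 3:2, so it spans the full width.
Content height = 8622 × 3/5 ≈ 5173.20 px.
Black = 5748 − 5173.20 = 574.80 px.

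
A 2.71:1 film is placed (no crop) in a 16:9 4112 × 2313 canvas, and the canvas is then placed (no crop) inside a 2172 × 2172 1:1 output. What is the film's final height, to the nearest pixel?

First fit — 2.71:1 into 4112×2313 spans the width: 4112.00 × 1517.34.
The 16:9 canvas is width-limited in 2172×2172, giving 2172.00 × 1221.75; scale factor 0.5282.
Applying the same ×0.5282: 1517.34 → 801.48.

801 px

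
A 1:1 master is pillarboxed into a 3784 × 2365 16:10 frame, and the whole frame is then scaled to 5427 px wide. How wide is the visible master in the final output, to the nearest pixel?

3392 px

In the 3784×2365 frame the master fills the height: width = 2365 × 1/1 ≈ 2365.00 px.
The frame scales by 5427/3784 = 1.4342; 2365.00 × 1.4342 ≈ 3391.88 px.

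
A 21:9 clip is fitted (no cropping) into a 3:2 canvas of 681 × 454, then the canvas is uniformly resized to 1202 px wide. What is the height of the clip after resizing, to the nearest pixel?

Fitted into 681×454, the clip spans the width; its height is 681 × 9/21 ≈ 291.86 px.
The frame scales by 1202/681 = 1.7651; 291.86 × 1.7651 ≈ 515.14 px.

515 px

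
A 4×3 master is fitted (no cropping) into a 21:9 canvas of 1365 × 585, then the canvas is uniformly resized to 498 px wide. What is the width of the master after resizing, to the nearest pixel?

285 px

Fitted into 1365×585, the master spans the height; its width is 585 × 4/3 ≈ 780.00 px.
The frame scales by 498/1365 = 0.3648; 780.00 × 0.3648 ≈ 284.57 px.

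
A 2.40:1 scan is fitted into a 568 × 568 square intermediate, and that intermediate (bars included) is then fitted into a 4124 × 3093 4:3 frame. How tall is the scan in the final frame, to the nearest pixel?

1289 px

2.40:1 in 568×568: fills the width, so the scan is 568.00 × 236.67.
square in 4124×3093: fills the height, so the intermediate becomes 3093.00 × 3093.00 — a scale of ×5.4454.
So the scan's height is 236.67 × 5.4454 ≈ 1288.75.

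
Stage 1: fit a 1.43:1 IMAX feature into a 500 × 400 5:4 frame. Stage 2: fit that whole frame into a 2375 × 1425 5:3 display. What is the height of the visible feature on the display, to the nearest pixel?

1246 px

First fit — 1.43:1 IMAX into 500×400 spans the width: 500.00 × 349.65.
5:4 in 2375×1425: fills the height, so the intermediate becomes 1781.25 × 1425.00 — a scale of ×3.5625.
The feature scales with it: height 349.65 × 3.5625 ≈ 1245.63.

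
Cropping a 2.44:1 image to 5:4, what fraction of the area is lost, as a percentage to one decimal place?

Going from 2.44:1 to 5:4 means cutting width while keeping height.
(1.250)/(2.440) ≈ 0.512 of the area survives, leaving 48.77% discarded.

48.8%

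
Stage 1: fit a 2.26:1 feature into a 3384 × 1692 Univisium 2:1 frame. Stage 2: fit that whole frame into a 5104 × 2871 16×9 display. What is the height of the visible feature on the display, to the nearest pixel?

2258 px

Inside the 3384×1692 canvas the feature is width-limited at 3384.00 × 1497.35.
Univisium 2:1 in 5104×2871: fills the width, so the intermediate becomes 5104.00 × 2552.00 — a scale of ×1.5083.
So the feature's height is 1497.35 × 1.5083 ≈ 2258.41.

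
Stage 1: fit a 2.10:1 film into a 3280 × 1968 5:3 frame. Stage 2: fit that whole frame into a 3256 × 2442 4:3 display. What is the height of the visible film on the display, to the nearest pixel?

Inside the 3280×1968 canvas the film is width-limited at 3280.00 × 1561.90.
The 5:3 canvas is width-limited in 3256×2442, giving 3256.00 × 1953.60; scale factor 0.9927.
Applying the same ×0.9927: 1561.90 → 1550.48.

1550 px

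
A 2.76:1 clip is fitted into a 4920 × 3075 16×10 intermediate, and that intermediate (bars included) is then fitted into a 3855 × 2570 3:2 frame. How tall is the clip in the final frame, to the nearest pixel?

Inside the 4920×3075 canvas the clip is width-limited at 4920.00 × 1782.61.
The 16×10 canvas is width-limited in 3855×2570, giving 3855.00 × 2409.38; scale factor 0.7835.
So the clip's height is 1782.61 × 0.7835 ≈ 1396.74.

1397 px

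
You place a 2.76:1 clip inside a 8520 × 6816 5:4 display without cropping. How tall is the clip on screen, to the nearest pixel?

3087 px

2.76:1 (2.760) > 5:4 (1.250), so the clip fills the width.
The clip is 8520 / 2.760 ≈ 3086.96 px tall.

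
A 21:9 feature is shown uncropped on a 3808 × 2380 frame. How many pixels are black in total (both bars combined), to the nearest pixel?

21:9 is wider than 16×10, so it spans the full width.
That makes the image 1632.0000 px tall (3808 × 9/21).
Leftover height: 2380 − 1632.0000 = 748.0000 px.
Bar area = 748.0000 × 3808 ≈ 2848384 px.

2848384 pixels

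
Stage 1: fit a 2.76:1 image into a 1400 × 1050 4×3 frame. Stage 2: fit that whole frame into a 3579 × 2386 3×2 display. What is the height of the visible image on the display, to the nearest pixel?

1153 px

2.76:1 in 1400×1050: fills the width, so the image is 1400.00 × 507.25.
4×3 in 3579×2386: fills the height, so the intermediate becomes 3181.33 × 2386.00 — a scale of ×2.2724.
So the image's height is 507.25 × 2.2724 ≈ 1152.66.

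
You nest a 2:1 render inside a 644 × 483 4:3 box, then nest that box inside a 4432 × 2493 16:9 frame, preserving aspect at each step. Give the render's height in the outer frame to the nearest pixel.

First fit — 2:1 into 644×483 spans the width: 644.00 × 322.00.
4:3 in 4432×2493: fills the height, so the intermediate becomes 3324.00 × 2493.00 — a scale of ×5.1615.
So the render's height is 322.00 × 5.1615 ≈ 1662.00.

1662 px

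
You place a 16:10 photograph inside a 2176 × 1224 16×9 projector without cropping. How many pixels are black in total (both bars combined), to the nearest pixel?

266342 pixels

Since 1.600 < 1.778, the photograph is height-limited.
The photograph is 1224 × 16/10 ≈ 1958.4000 px wide.
Black = 2176 − 1958.4000 = 217.6000 px.
Bar area = 217.6000 × 1224 ≈ 266342 px.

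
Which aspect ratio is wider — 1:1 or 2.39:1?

2.39:1

1 and 2.39; 2.39 > 1.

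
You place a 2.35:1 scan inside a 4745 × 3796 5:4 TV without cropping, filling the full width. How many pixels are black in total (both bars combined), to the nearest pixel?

8431158 pixels

Content height = 4745 / 2.350 ≈ 2019.1489 px.
Black = 3796 − 2019.1489 = 1776.8511 px.
Bar area = 1776.8511 × 4745 ≈ 8431158 px.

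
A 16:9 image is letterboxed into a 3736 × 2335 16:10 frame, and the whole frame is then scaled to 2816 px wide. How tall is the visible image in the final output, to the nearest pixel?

Fitted into 3736×2335, the image spans the width; its height is 3736 × 9/16 ≈ 2101.50 px.
The frame scales by 2816/3736 = 0.7537; 2101.50 × 0.7537 ≈ 1584.00 px.

1584 px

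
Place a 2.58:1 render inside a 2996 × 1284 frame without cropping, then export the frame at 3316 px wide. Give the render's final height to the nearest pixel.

1285 px

In the 2996×1284 frame the render fills the width: height = 2996 / 2.580 ≈ 1161.24 px.
Resizing to 3316 px wide multiplies everything by 1.1068: 1161.24 → 1285.27 px.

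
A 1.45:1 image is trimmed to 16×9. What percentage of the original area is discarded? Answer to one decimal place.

18.4%

Going from 1.45:1 to 16×9 means cutting height while keeping width.
(1.450)/(1.778) ≈ 0.816 of the area survives, leaving 18.44% discarded.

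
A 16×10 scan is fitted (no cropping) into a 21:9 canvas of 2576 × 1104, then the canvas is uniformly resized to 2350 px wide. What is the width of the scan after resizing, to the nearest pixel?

1611 px

Fitted into 2576×1104, the scan spans the height; its width is 1104 × 16/10 ≈ 1766.40 px.
Scaling 2576 → 2350 is ×0.9123, so the width becomes 1766.40 × 0.9123 ≈ 1611.43 px.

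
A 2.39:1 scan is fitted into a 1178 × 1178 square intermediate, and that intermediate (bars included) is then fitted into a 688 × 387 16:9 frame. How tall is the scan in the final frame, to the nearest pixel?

Inside the 1178×1178 canvas the scan is width-limited at 1178.00 × 492.89.
square in 688×387: fills the height, so the intermediate becomes 387.00 × 387.00 — a scale of ×0.3285.
So the scan's height is 492.89 × 0.3285 ≈ 161.92.

162 px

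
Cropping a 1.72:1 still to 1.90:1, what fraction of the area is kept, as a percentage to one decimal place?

90.5%

The width stays; only height is cut (since 1.90:1 is wider than 1.72:1).
Fraction kept = (1.720)/(1.900) ≈ 90.53%.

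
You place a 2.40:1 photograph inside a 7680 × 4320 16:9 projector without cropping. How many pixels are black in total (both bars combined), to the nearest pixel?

2.40:1 (2.400) > 16:9 (1.778), so the photograph fills the width.
The photograph is 7680 / 2.400 ≈ 3200.0000 px tall.
4320 − 3200.0000 = 1120.0000 px of bars.
Across the 7680-px span: 1120.0000 × 7680 ≈ 8601600 px.

8601600 pixels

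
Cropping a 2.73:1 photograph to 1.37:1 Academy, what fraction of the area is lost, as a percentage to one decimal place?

1.37:1 Academy is narrower than 2.73:1, so the crop keeps the full height and trims the width.
(1.370)/(2.730) ≈ 0.502 of the area survives, leaving 49.82% discarded.

49.8%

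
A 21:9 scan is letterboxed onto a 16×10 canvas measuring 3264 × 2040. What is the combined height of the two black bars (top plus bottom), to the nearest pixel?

21:9 is wider than 16×10, so it spans the full width.
The scan is 3264 × 9/21 ≈ 1398.86 px tall.
Black = 2040 − 1398.86 = 641.14 px.

641 px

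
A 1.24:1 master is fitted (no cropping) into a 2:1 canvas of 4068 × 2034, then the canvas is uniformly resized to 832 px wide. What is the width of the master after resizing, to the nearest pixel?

At 4068×2034 the master is height-limited, so width = 2034 × 1.240 ≈ 2522.16 px.
Scaling 4068 → 832 is ×0.2045, so the width becomes 2522.16 × 0.2045 ≈ 515.84 px.

516 px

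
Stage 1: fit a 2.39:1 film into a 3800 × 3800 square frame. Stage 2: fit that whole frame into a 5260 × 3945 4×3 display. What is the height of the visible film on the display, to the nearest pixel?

2.39:1 in 3800×3800: fills the width, so the film is 3800.00 × 1589.96.
Second fit — the square canvas into 5260×3945 spans the height: 3945.00 × 3945.00 (×1.0382 from 3800×3800).
Applying the same ×1.0382: 1589.96 → 1650.63.

1651 px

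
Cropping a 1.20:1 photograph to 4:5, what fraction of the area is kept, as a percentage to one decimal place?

Going from 1.20:1 to 4:5 means cutting width while keeping height.
Fraction kept = (0.800)/(1.200) ≈ 66.67%.

66.7%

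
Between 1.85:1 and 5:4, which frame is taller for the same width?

5:4

1.85 and 5:4 = 1.25; 1.85 > 1.25. The smaller width-to-height ratio is the taller frame.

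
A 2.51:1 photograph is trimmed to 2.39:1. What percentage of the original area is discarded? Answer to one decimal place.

4.8%

The height stays; only width is cut (since 2.39:1 is narrower than 2.51:1).
Area ratio = (2.390)/(2.510) = 95.22%; the remaining 4.78% is cropped out.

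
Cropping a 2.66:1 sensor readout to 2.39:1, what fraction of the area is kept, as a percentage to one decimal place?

2.39:1 is narrower than 2.66:1, so the crop keeps the full height and trims the width.
Area ratio = (2.390)/(2.660) = 89.85% retained.

89.8%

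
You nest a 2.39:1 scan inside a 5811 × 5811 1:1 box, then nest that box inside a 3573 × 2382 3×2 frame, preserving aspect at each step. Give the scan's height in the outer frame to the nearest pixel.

997 px

2.39:1 in 5811×5811: fills the width, so the scan is 5811.00 × 2431.38.
The 1:1 canvas is height-limited in 3573×2382, giving 2382.00 × 2382.00; scale factor 0.4099.
So the scan's height is 2431.38 × 0.4099 ≈ 996.65.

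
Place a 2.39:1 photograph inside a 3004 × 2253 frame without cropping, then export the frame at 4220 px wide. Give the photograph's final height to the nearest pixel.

Fitted into 3004×2253, the photograph spans the width; its height is 3004 / 2.390 ≈ 1256.90 px.
Resizing to 4220 px wide multiplies everything by 1.4048: 1256.90 → 1765.69 px.

1766 px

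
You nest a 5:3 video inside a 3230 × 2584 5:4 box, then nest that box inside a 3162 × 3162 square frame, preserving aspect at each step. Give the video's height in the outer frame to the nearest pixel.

1897 px

First fit — 5:3 into 3230×2584 spans the width: 3230.00 × 1938.00.
Second fit — the 5:4 canvas into 3162×3162 spans the width: 3162.00 × 2529.60 (×0.9789 from 3230×2584).
So the video's height is 1938.00 × 0.9789 ≈ 1897.20.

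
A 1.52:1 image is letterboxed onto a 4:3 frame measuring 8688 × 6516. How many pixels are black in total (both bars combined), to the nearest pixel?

6952229 pixels

Since 1.520 > 1.333, the image is width-limited.
That makes the image 5715.7895 px tall (8688 / 1.520).
Leftover height: 6516 − 5715.7895 = 800.2105 px.
Bar area = 800.2105 × 8688 ≈ 6952229 px.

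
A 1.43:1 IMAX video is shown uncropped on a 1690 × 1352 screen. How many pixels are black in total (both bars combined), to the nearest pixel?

1.43:1 IMAX is wider than 5:4, so it spans the full width.
The video is 1690 / 1.430 ≈ 1181.8182 px tall.
Black = 1352 − 1181.8182 = 170.1818 px.
Across the 1690-px span: 170.1818 × 1690 ≈ 287607 px.

287607 pixels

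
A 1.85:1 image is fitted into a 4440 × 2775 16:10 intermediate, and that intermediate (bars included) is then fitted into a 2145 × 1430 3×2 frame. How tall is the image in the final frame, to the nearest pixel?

1159 px

Inside the 4440×2775 canvas the image is width-limited at 4440.00 × 2400.00.
Second fit — the 16:10 canvas into 2145×1430 spans the width: 2145.00 × 1340.62 (×0.4831 from 4440×2775).
Applying the same ×0.4831: 2400.00 → 1159.46.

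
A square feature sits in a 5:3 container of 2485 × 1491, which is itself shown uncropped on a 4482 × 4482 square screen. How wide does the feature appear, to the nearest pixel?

Inside the 2485×1491 canvas the feature is height-limited at 1491.00 × 1491.00.
5:3 in 4482×4482: fills the width, so the intermediate becomes 4482.00 × 2689.20 — a scale of ×1.8036.
The feature scales with it: width 1491.00 × 1.8036 ≈ 2689.20.

2689 px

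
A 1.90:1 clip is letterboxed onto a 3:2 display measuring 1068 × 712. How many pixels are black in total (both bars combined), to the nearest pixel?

1.90:1 (1.900) > 3:2 (1.500), so the clip fills the width.
The clip is 1068 / 1.900 ≈ 562.1053 px tall.
Black = 712 − 562.1053 = 149.8947 px.
Bar area = 149.8947 × 1068 ≈ 160088 px.

160088 pixels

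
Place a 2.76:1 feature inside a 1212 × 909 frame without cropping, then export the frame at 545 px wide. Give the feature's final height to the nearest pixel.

At 1212×909 the feature is width-limited, so height = 1212 / 2.760 ≈ 439.13 px.
Resizing to 545 px wide multiplies everything by 0.4497: 439.13 → 197.46 px.

197 px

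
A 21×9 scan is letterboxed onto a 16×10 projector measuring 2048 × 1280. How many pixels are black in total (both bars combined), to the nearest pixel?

823881 pixels

21×9 (2.333) > 16×10 (1.600), so the scan fills the width.
Content height = 2048 × 9/21 ≈ 877.7143 px.
Black = 1280 − 877.7143 = 402.2857 px.
Across the 2048-px span: 402.2857 × 2048 ≈ 823881 px.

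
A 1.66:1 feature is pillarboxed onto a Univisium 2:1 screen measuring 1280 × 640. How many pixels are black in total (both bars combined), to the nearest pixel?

1.66:1 (1.660) < Univisium 2:1 (2.000), so the feature fills the height.
Content width = 640 × 1.660 ≈ 1062.4000 px.
Black = 1280 − 1062.4000 = 217.6000 px.
Bar area = 217.6000 × 640 ≈ 139264 px.

139264 pixels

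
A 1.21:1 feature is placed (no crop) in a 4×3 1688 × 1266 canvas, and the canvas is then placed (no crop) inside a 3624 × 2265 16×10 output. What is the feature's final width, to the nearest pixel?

1.21:1 in 1688×1266: fills the height, so the feature is 1531.86 × 1266.00.
4×3 in 3624×2265: fills the height, so the intermediate becomes 3020.00 × 2265.00 — a scale of ×1.7891.
The feature scales with it: width 1531.86 × 1.7891 ≈ 2740.65.

2741 px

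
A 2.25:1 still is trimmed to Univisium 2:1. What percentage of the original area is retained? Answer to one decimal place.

Univisium 2:1 is narrower than 2.25:1, so the crop keeps the full height and trims the width.
(2.000)/(2.250) ≈ 0.889 of the area survives.

88.9%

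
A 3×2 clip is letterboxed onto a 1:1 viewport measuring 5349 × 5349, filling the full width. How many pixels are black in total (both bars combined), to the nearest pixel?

9537267 pixels

Content height = 5349 × 2/3 ≈ 3566.0000 px.
5349 − 3566.0000 = 1783.0000 px of bars.
Bar area = 1783.0000 × 5349 ≈ 9537267 px.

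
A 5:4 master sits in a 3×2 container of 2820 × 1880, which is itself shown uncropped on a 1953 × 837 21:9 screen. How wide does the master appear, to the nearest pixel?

1046 px

Inside the 2820×1880 canvas the master is height-limited at 2350.00 × 1880.00.
3×2 in 1953×837: fills the height, so the intermediate becomes 1255.50 × 837.00 — a scale of ×0.4452.
Applying the same ×0.4452: 2350.00 → 1046.25.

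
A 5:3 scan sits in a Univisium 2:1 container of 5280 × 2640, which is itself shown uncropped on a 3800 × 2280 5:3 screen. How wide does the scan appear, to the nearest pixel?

Inside the 5280×2640 canvas the scan is height-limited at 4400.00 × 2640.00.
Univisium 2:1 in 3800×2280: fills the width, so the intermediate becomes 3800.00 × 1900.00 — a scale of ×0.7197.
The scan scales with it: width 4400.00 × 0.7197 ≈ 3166.67.

3167 px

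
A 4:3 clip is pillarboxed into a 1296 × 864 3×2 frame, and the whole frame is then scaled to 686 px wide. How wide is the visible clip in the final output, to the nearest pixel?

610 px

Fitted into 1296×864, the clip spans the height; its width is 864 × 4/3 ≈ 1152.00 px.
The frame scales by 686/1296 = 0.5293; 1152.00 × 0.5293 ≈ 609.78 px.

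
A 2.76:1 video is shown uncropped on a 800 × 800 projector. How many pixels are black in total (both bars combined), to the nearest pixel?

408116 pixels

Since 2.760 > 1.000, the video is width-limited.
Content height = 800 / 2.760 ≈ 289.8551 px.
Leftover height: 800 − 289.8551 = 510.1449 px.
That's 510.1449 × 800 ≈ 408116 black pixels.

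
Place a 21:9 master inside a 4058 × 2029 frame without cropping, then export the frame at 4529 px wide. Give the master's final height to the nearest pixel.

1941 px

In the 4058×2029 frame the master fills the width: height = 4058 × 9/21 ≈ 1739.14 px.
Scaling 4058 → 4529 is ×1.1161, so the height becomes 1739.14 × 1.1161 ≈ 1941.00 px.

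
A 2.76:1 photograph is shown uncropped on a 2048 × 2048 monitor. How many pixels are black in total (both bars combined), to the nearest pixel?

2.76:1 (2.760) > square (1.000), so the photograph fills the width.
The photograph is 2048 / 2.760 ≈ 742.0290 px tall.
Leftover height: 2048 − 742.0290 = 1305.9710 px.
Across the 2048-px span: 1305.9710 × 2048 ≈ 2674629 px.

2674629 pixels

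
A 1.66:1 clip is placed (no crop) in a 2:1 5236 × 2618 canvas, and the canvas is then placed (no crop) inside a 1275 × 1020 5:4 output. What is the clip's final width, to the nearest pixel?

First fit — 1.66:1 into 5236×2618 spans the height: 4345.88 × 2618.00.
2:1 in 1275×1020: fills the width, so the intermediate becomes 1275.00 × 637.50 — a scale of ×0.2435.
The clip scales with it: width 4345.88 × 0.2435 ≈ 1058.25.

1058 px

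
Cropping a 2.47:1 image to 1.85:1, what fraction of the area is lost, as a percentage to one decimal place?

25.1%

1.85:1 is narrower than 2.47:1, so the crop keeps the full height and trims the width.
Area ratio = (1.850)/(2.470) = 74.90%; the remaining 25.10% is cropped out.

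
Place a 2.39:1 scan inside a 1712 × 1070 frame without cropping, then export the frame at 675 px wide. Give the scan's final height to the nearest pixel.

282 px

At 1712×1070 the scan is width-limited, so height = 1712 / 2.390 ≈ 716.32 px.
Resizing to 675 px wide multiplies everything by 0.3943: 716.32 → 282.43 px.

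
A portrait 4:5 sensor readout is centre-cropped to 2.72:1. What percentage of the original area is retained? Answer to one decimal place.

The width stays; only height is cut (since 2.72:1 is wider than portrait 4:5).
Area ratio = (0.800)/(2.720) = 29.41% retained.

29.4%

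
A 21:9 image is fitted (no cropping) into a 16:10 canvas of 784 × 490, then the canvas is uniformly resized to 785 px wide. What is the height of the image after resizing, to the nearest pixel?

336 px

At 784×490 the image is width-limited, so height = 784 × 9/21 ≈ 336.00 px.
Scaling 784 → 785 is ×1.0013, so the height becomes 336.00 × 1.0013 ≈ 336.43 px.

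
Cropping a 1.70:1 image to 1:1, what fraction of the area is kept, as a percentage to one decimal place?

Going from 1.70:1 to 1:1 means cutting width while keeping height.
Area ratio = (1.000)/(1.700) = 58.82% retained.

58.8%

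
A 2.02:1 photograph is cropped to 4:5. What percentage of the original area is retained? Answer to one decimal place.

Going from 2.02:1 to 4:5 means cutting width while keeping height.
Area ratio = (0.800)/(2.020) = 39.60% retained.

39.6%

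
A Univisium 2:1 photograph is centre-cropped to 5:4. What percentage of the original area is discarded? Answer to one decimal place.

37.5%

5:4 is narrower than Univisium 2:1, so the crop keeps the full height and trims the width.
Area ratio = (1.250)/(2.000) = 62.50%; the remaining 37.50% is cropped out.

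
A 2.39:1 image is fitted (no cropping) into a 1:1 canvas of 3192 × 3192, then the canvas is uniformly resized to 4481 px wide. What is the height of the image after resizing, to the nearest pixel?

At 3192×3192 the image is width-limited, so height = 3192 / 2.390 ≈ 1335.56 px.
The frame scales by 4481/3192 = 1.4038; 1335.56 × 1.4038 ≈ 1874.90 px.

1875 px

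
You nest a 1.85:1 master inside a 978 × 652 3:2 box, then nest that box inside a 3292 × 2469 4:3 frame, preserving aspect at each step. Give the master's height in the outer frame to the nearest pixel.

1779 px

1.85:1 in 978×652: fills the width, so the master is 978.00 × 528.65.
The 3:2 canvas is width-limited in 3292×2469, giving 3292.00 × 2194.67; scale factor 3.3661.
Applying the same ×3.3661: 528.65 → 1779.46.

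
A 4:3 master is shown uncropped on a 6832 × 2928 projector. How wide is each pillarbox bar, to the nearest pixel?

4:3 (1.333) < 21×9 (2.333), so the master fills the height.
Content width = 2928 × 4/3 ≈ 3904.00 px.
6832 − 3904.00 = 2928.00 px of bars (1464.00 each).

1464 px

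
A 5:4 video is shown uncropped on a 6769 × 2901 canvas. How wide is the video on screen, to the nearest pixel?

3626 px

5:4 is narrower than 21:9, so it spans the full height.
That makes the image 3626.25 px wide (2901 × 5/4).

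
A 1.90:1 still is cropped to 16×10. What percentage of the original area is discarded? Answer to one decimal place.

Going from 1.90:1 to 16×10 means cutting width while keeping height.
Fraction kept = (1.600)/(1.900) ≈ 84.21%, so 15.79% is lost.

15.8%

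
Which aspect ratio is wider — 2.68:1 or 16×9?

2.68:1

2.68 and 16×9 = 1.778; 2.68 > 1.778.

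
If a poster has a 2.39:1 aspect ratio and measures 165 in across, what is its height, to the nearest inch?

69 in

Height = 165 / 2.390 = 69.04.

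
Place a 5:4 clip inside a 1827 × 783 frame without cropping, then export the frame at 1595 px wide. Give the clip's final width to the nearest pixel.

In the 1827×783 frame the clip fills the height: width = 783 × 5/4 ≈ 978.75 px.
Scaling 1827 → 1595 is ×0.8730, so the width becomes 978.75 × 0.8730 ≈ 854.46 px.

854 px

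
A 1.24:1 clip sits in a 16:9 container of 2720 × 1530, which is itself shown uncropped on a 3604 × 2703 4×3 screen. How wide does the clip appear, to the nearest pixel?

Inside the 2720×1530 canvas the clip is height-limited at 1897.20 × 1530.00.
The 16:9 canvas is width-limited in 3604×2703, giving 3604.00 × 2027.25; scale factor 1.3250.
The clip scales with it: width 1897.20 × 1.3250 ≈ 2513.79.

2514 px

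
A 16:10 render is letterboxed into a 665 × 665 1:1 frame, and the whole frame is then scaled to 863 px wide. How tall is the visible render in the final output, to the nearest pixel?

Fitted into 665×665, the render spans the width; its height is 665 × 10/16 ≈ 415.62 px.
The frame scales by 863/665 = 1.2977; 415.62 × 1.2977 ≈ 539.38 px.

539 px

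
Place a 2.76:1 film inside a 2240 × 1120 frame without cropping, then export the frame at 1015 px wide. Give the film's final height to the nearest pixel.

368 px

In the 2240×1120 frame the film fills the width: height = 2240 / 2.760 ≈ 811.59 px.
Resizing to 1015 px wide multiplies everything by 0.4531: 811.59 → 367.75 px.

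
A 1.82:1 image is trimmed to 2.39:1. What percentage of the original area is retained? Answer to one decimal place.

The width stays; only height is cut (since 2.39:1 is wider than 1.82:1).
Fraction kept = (1.820)/(2.390) ≈ 76.15%.

76.2%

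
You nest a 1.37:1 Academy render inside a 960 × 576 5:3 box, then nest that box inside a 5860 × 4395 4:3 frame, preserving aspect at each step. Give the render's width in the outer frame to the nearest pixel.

4817 px

1.37:1 Academy in 960×576: fills the height, so the render is 789.12 × 576.00.
Second fit — the 5:3 canvas into 5860×4395 spans the width: 5860.00 × 3516.00 (×6.1042 from 960×576).
Applying the same ×6.1042: 789.12 → 4816.92.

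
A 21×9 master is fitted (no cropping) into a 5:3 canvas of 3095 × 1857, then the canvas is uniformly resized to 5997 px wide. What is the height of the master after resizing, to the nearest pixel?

2570 px

At 3095×1857 the master is width-limited, so height = 3095 × 9/21 ≈ 1326.43 px.
Scaling 3095 → 5997 is ×1.9376, so the height becomes 1326.43 × 1.9376 ≈ 2570.14 px.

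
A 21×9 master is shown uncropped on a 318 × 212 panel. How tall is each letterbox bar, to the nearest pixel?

Since 2.333 > 1.500, the master is width-limited.
The master is 318 × 9/21 ≈ 136.29 px tall.
212 − 136.29 = 75.71 px of bars (37.86 each).

38 px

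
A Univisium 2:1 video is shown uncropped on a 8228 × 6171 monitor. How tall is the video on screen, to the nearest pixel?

Univisium 2:1 is wider than 4×3, so it spans the full width.
The video is 8228 × 1/2 ≈ 4114.00 px tall.

4114 px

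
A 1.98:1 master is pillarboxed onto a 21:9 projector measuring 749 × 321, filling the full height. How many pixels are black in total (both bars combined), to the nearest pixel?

The master is 321 × 1.980 ≈ 635.5800 px wide.
Black = 749 − 635.5800 = 113.4200 px.
Across the 321-px span: 113.4200 × 321 ≈ 36408 px.

36408 pixels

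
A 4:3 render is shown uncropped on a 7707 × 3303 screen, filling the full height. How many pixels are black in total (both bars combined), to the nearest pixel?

10909809 pixels

The render is 3303 × 4/3 ≈ 4404.0000 px wide.
Leftover width: 7707 − 4404.0000 = 3303.0000 px.
That's 3303.0000 × 3303 ≈ 10909809 black pixels.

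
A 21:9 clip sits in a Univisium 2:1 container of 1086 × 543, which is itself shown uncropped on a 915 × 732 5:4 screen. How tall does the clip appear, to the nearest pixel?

21:9 in 1086×543: fills the width, so the clip is 1086.00 × 465.43.
The Univisium 2:1 canvas is width-limited in 915×732, giving 915.00 × 457.50; scale factor 0.8425.
Applying the same ×0.8425: 465.43 → 392.14.

392 px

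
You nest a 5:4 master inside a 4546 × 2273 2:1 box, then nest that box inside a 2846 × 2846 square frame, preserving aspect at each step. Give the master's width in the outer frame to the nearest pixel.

5:4 in 4546×2273: fills the height, so the master is 2841.25 × 2273.00.
The 2:1 canvas is width-limited in 2846×2846, giving 2846.00 × 1423.00; scale factor 0.6260.
So the master's width is 2841.25 × 0.6260 ≈ 1778.75.

1779 px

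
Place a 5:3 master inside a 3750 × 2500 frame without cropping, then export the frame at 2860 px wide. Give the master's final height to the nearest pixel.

In the 3750×2500 frame the master fills the width: height = 3750 × 3/5 ≈ 2250.00 px.
Scaling 3750 → 2860 is ×0.7627, so the height becomes 2250.00 × 0.7627 ≈ 1716.00 px.

1716 px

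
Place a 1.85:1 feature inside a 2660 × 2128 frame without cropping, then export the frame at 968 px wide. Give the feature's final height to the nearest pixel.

Fitted into 2660×2128, the feature spans the width; its height is 2660 / 1.850 ≈ 1437.84 px.
The frame scales by 968/2660 = 0.3639; 1437.84 × 0.3639 ≈ 523.24 px.

523 px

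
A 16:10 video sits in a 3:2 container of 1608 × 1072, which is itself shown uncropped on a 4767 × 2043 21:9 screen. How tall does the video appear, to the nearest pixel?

1915 px

First fit — 16:10 into 1608×1072 spans the width: 1608.00 × 1005.00.
The 3:2 canvas is height-limited in 4767×2043, giving 3064.50 × 2043.00; scale factor 1.9058.
The video scales with it: height 1005.00 × 1.9058 ≈ 1915.31.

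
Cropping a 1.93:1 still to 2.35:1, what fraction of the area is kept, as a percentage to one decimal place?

2.35:1 is wider than 1.93:1, so the crop keeps the full width and trims the height.
(1.930)/(2.350) ≈ 0.821 of the area survives.

82.1%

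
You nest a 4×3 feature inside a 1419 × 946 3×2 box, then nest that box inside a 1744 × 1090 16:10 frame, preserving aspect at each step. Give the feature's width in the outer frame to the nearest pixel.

1453 px

Inside the 1419×946 canvas the feature is height-limited at 1261.33 × 946.00.
3×2 in 1744×1090: fills the height, so the intermediate becomes 1635.00 × 1090.00 — a scale of ×1.1522.
The feature scales with it: width 1261.33 × 1.1522 ≈ 1453.33.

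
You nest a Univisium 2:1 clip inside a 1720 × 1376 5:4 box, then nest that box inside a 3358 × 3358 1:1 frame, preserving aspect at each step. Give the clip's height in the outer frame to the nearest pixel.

First fit — Univisium 2:1 into 1720×1376 spans the width: 1720.00 × 860.00.
Second fit — the 5:4 canvas into 3358×3358 spans the width: 3358.00 × 2686.40 (×1.9523 from 1720×1376).
Applying the same ×1.9523: 860.00 → 1679.00.

1679 px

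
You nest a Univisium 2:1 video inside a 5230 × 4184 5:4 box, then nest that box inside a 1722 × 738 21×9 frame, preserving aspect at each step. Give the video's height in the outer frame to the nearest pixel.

461 px

First fit — Univisium 2:1 into 5230×4184 spans the width: 5230.00 × 2615.00.
The 5:4 canvas is height-limited in 1722×738, giving 922.50 × 738.00; scale factor 0.1764.
So the video's height is 2615.00 × 0.1764 ≈ 461.25.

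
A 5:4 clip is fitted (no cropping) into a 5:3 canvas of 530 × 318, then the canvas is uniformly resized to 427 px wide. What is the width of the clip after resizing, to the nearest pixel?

320 px

Fitted into 530×318, the clip spans the height; its width is 318 × 5/4 ≈ 397.50 px.
Resizing to 427 px wide multiplies everything by 0.8057: 397.50 → 320.25 px.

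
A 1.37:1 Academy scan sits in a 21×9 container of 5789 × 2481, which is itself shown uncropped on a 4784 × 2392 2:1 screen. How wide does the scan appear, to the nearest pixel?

2809 px

Inside the 5789×2481 canvas the scan is height-limited at 3398.97 × 2481.00.
Second fit — the 21×9 canvas into 4784×2392 spans the width: 4784.00 × 2050.29 (×0.8264 from 5789×2481).
The scan scales with it: width 3398.97 × 0.8264 ≈ 2808.89.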